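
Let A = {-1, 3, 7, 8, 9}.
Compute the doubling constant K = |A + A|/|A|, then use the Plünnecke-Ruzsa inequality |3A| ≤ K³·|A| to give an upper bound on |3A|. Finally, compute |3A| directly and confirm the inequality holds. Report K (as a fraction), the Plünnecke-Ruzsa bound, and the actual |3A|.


|A| = 5.
Step 1: Compute A + A by enumerating all 25 pairs.
A + A = {-2, 2, 6, 7, 8, 10, 11, 12, 14, 15, 16, 17, 18}, so |A + A| = 13.
Step 2: Doubling constant K = |A + A|/|A| = 13/5 = 13/5 ≈ 2.6000.
Step 3: Plünnecke-Ruzsa gives |3A| ≤ K³·|A| = (2.6000)³ · 5 ≈ 87.8800.
Step 4: Compute 3A = A + A + A directly by enumerating all triples (a,b,c) ∈ A³; |3A| = 23.
Step 5: Check 23 ≤ 87.8800? Yes ✓.

K = 13/5, Plünnecke-Ruzsa bound K³|A| ≈ 87.8800, |3A| = 23, inequality holds.


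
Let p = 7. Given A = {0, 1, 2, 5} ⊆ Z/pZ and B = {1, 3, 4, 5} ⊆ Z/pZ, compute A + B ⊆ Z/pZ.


Work in Z/7Z: reduce every sum a + b modulo 7.
Enumerate all 16 pairs:
a = 0: 0+1=1, 0+3=3, 0+4=4, 0+5=5
a = 1: 1+1=2, 1+3=4, 1+4=5, 1+5=6
a = 2: 2+1=3, 2+3=5, 2+4=6, 2+5=0
a = 5: 5+1=6, 5+3=1, 5+4=2, 5+5=3
Distinct residues collected: {0, 1, 2, 3, 4, 5, 6}
|A + B| = 7 (out of 7 total residues).

A + B = {0, 1, 2, 3, 4, 5, 6}


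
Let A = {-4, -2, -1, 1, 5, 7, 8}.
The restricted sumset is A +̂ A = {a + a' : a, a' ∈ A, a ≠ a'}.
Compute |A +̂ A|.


Restricted sumset: A +̂ A = {a + a' : a ∈ A, a' ∈ A, a ≠ a'}.
Equivalently, take A + A and drop any sum 2a that is achievable ONLY as a + a for a ∈ A (i.e. sums representable only with equal summands).
Enumerate pairs (a, a') with a < a' (symmetric, so each unordered pair gives one sum; this covers all a ≠ a'):
  -4 + -2 = -6
  -4 + -1 = -5
  -4 + 1 = -3
  -4 + 5 = 1
  -4 + 7 = 3
  -4 + 8 = 4
  -2 + -1 = -3
  -2 + 1 = -1
  -2 + 5 = 3
  -2 + 7 = 5
  -2 + 8 = 6
  -1 + 1 = 0
  -1 + 5 = 4
  -1 + 7 = 6
  -1 + 8 = 7
  1 + 5 = 6
  1 + 7 = 8
  1 + 8 = 9
  5 + 7 = 12
  5 + 8 = 13
  7 + 8 = 15
Collected distinct sums: {-6, -5, -3, -1, 0, 1, 3, 4, 5, 6, 7, 8, 9, 12, 13, 15}
|A +̂ A| = 16
(Reference bound: |A +̂ A| ≥ 2|A| - 3 for |A| ≥ 2, with |A| = 7 giving ≥ 11.)

|A +̂ A| = 16


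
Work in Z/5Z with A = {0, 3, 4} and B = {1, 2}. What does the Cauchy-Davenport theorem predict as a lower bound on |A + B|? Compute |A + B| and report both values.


Cauchy-Davenport: |A + B| ≥ min(p, |A| + |B| - 1) for A, B nonempty in Z/pZ.
|A| = 3, |B| = 2, p = 5.
CD lower bound = min(5, 3 + 2 - 1) = min(5, 4) = 4.
Compute A + B mod 5 directly:
a = 0: 0+1=1, 0+2=2
a = 3: 3+1=4, 3+2=0
a = 4: 4+1=0, 4+2=1
A + B = {0, 1, 2, 4}, so |A + B| = 4.
Verify: 4 ≥ 4? Yes ✓.

CD lower bound = 4, actual |A + B| = 4.


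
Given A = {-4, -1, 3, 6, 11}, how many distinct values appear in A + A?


A + A = {a + a' : a, a' ∈ A}; |A| = 5.
General bounds: 2|A| - 1 ≤ |A + A| ≤ |A|(|A|+1)/2, i.e. 9 ≤ |A + A| ≤ 15.
Lower bound 2|A|-1 is attained iff A is an arithmetic progression.
Enumerate sums a + a' for a ≤ a' (symmetric, so this suffices):
a = -4: -4+-4=-8, -4+-1=-5, -4+3=-1, -4+6=2, -4+11=7
a = -1: -1+-1=-2, -1+3=2, -1+6=5, -1+11=10
a = 3: 3+3=6, 3+6=9, 3+11=14
a = 6: 6+6=12, 6+11=17
a = 11: 11+11=22
Distinct sums: {-8, -5, -2, -1, 2, 5, 6, 7, 9, 10, 12, 14, 17, 22}
|A + A| = 14

|A + A| = 14


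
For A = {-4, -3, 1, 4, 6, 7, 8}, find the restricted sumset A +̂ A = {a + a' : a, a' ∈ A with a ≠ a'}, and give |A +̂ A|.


Restricted sumset: A +̂ A = {a + a' : a ∈ A, a' ∈ A, a ≠ a'}.
Equivalently, take A + A and drop any sum 2a that is achievable ONLY as a + a for a ∈ A (i.e. sums representable only with equal summands).
Enumerate pairs (a, a') with a < a' (symmetric, so each unordered pair gives one sum; this covers all a ≠ a'):
  -4 + -3 = -7
  -4 + 1 = -3
  -4 + 4 = 0
  -4 + 6 = 2
  -4 + 7 = 3
  -4 + 8 = 4
  -3 + 1 = -2
  -3 + 4 = 1
  -3 + 6 = 3
  -3 + 7 = 4
  -3 + 8 = 5
  1 + 4 = 5
  1 + 6 = 7
  1 + 7 = 8
  1 + 8 = 9
  4 + 6 = 10
  4 + 7 = 11
  4 + 8 = 12
  6 + 7 = 13
  6 + 8 = 14
  7 + 8 = 15
Collected distinct sums: {-7, -3, -2, 0, 1, 2, 3, 4, 5, 7, 8, 9, 10, 11, 12, 13, 14, 15}
|A +̂ A| = 18
(Reference bound: |A +̂ A| ≥ 2|A| - 3 for |A| ≥ 2, with |A| = 7 giving ≥ 11.)

|A +̂ A| = 18


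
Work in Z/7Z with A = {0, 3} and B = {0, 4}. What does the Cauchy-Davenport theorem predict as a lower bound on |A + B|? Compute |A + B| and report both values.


Cauchy-Davenport: |A + B| ≥ min(p, |A| + |B| - 1) for A, B nonempty in Z/pZ.
|A| = 2, |B| = 2, p = 7.
CD lower bound = min(7, 2 + 2 - 1) = min(7, 3) = 3.
Compute A + B mod 7 directly:
a = 0: 0+0=0, 0+4=4
a = 3: 3+0=3, 3+4=0
A + B = {0, 3, 4}, so |A + B| = 3.
Verify: 3 ≥ 3? Yes ✓.

CD lower bound = 3, actual |A + B| = 3.


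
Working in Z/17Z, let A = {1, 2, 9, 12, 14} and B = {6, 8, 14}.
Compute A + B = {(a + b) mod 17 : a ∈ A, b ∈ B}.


Work in Z/17Z: reduce every sum a + b modulo 17.
Enumerate all 15 pairs:
a = 1: 1+6=7, 1+8=9, 1+14=15
a = 2: 2+6=8, 2+8=10, 2+14=16
a = 9: 9+6=15, 9+8=0, 9+14=6
a = 12: 12+6=1, 12+8=3, 12+14=9
a = 14: 14+6=3, 14+8=5, 14+14=11
Distinct residues collected: {0, 1, 3, 5, 6, 7, 8, 9, 10, 11, 15, 16}
|A + B| = 12 (out of 17 total residues).

A + B = {0, 1, 3, 5, 6, 7, 8, 9, 10, 11, 15, 16}


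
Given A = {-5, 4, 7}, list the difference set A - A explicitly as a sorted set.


A - A = {a - a' : a, a' ∈ A}.
Compute a - a' for each ordered pair (a, a'):
a = -5: -5--5=0, -5-4=-9, -5-7=-12
a = 4: 4--5=9, 4-4=0, 4-7=-3
a = 7: 7--5=12, 7-4=3, 7-7=0
Collecting distinct values (and noting 0 appears from a-a):
A - A = {-12, -9, -3, 0, 3, 9, 12}
|A - A| = 7

A - A = {-12, -9, -3, 0, 3, 9, 12}


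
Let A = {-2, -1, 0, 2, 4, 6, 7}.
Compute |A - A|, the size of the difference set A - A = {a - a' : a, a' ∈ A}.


A - A = {a - a' : a, a' ∈ A}; |A| = 7.
Bounds: 2|A|-1 ≤ |A - A| ≤ |A|² - |A| + 1, i.e. 13 ≤ |A - A| ≤ 43.
Note: 0 ∈ A - A always (from a - a). The set is symmetric: if d ∈ A - A then -d ∈ A - A.
Enumerate nonzero differences d = a - a' with a > a' (then include -d):
Positive differences: {1, 2, 3, 4, 5, 6, 7, 8, 9}
Full difference set: {0} ∪ (positive diffs) ∪ (negative diffs).
|A - A| = 1 + 2·9 = 19 (matches direct enumeration: 19).

|A - A| = 19


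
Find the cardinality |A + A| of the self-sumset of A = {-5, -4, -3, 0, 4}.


A + A = {a + a' : a, a' ∈ A}; |A| = 5.
General bounds: 2|A| - 1 ≤ |A + A| ≤ |A|(|A|+1)/2, i.e. 9 ≤ |A + A| ≤ 15.
Lower bound 2|A|-1 is attained iff A is an arithmetic progression.
Enumerate sums a + a' for a ≤ a' (symmetric, so this suffices):
a = -5: -5+-5=-10, -5+-4=-9, -5+-3=-8, -5+0=-5, -5+4=-1
a = -4: -4+-4=-8, -4+-3=-7, -4+0=-4, -4+4=0
a = -3: -3+-3=-6, -3+0=-3, -3+4=1
a = 0: 0+0=0, 0+4=4
a = 4: 4+4=8
Distinct sums: {-10, -9, -8, -7, -6, -5, -4, -3, -1, 0, 1, 4, 8}
|A + A| = 13

|A + A| = 13


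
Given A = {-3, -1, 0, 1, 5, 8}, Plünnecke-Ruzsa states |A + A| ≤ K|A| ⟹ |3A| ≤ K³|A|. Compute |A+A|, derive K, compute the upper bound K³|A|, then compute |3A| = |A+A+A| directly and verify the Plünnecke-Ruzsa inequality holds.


|A| = 6.
Step 1: Compute A + A by enumerating all 36 pairs.
A + A = {-6, -4, -3, -2, -1, 0, 1, 2, 4, 5, 6, 7, 8, 9, 10, 13, 16}, so |A + A| = 17.
Step 2: Doubling constant K = |A + A|/|A| = 17/6 = 17/6 ≈ 2.8333.
Step 3: Plünnecke-Ruzsa gives |3A| ≤ K³·|A| = (2.8333)³ · 6 ≈ 136.4722.
Step 4: Compute 3A = A + A + A directly by enumerating all triples (a,b,c) ∈ A³; |3A| = 29.
Step 5: Check 29 ≤ 136.4722? Yes ✓.

K = 17/6, Plünnecke-Ruzsa bound K³|A| ≈ 136.4722, |3A| = 29, inequality holds.


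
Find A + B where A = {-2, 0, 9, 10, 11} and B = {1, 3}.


A + B = {a + b : a ∈ A, b ∈ B}.
Enumerate all |A|·|B| = 5·2 = 10 pairs (a, b) and collect distinct sums.
a = -2: -2+1=-1, -2+3=1
a = 0: 0+1=1, 0+3=3
a = 9: 9+1=10, 9+3=12
a = 10: 10+1=11, 10+3=13
a = 11: 11+1=12, 11+3=14
Collecting distinct sums: A + B = {-1, 1, 3, 10, 11, 12, 13, 14}
|A + B| = 8

A + B = {-1, 1, 3, 10, 11, 12, 13, 14}


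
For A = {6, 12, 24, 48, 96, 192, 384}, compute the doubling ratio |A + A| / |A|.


|A| = 7.
Compute A + A by enumerating all 49 pairs.
A + A = {12, 18, 24, 30, 36, 48, 54, 60, 72, 96, 102, 108, 120, 144, 192, 198, 204, 216, 240, 288, 384, 390, 396, 408, 432, 480, 576, 768}, so |A + A| = 28.
K = |A + A| / |A| = 28/7 = 4/1 ≈ 4.0000.
Reference: AP of size 7 gives K = 13/7 ≈ 1.8571; a fully generic set of size 7 gives K ≈ 4.0000.

|A| = 7, |A + A| = 28, K = 28/7 = 4/1.


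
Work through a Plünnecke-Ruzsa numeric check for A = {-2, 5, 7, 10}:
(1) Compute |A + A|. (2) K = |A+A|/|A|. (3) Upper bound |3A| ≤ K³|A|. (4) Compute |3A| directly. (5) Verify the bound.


|A| = 4.
Step 1: Compute A + A by enumerating all 16 pairs.
A + A = {-4, 3, 5, 8, 10, 12, 14, 15, 17, 20}, so |A + A| = 10.
Step 2: Doubling constant K = |A + A|/|A| = 10/4 = 10/4 ≈ 2.5000.
Step 3: Plünnecke-Ruzsa gives |3A| ≤ K³·|A| = (2.5000)³ · 4 ≈ 62.5000.
Step 4: Compute 3A = A + A + A directly by enumerating all triples (a,b,c) ∈ A³; |3A| = 19.
Step 5: Check 19 ≤ 62.5000? Yes ✓.

K = 10/4, Plünnecke-Ruzsa bound K³|A| ≈ 62.5000, |3A| = 19, inequality holds.


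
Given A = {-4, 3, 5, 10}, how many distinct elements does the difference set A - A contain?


A - A = {a - a' : a, a' ∈ A}; |A| = 4.
Bounds: 2|A|-1 ≤ |A - A| ≤ |A|² - |A| + 1, i.e. 7 ≤ |A - A| ≤ 13.
Note: 0 ∈ A - A always (from a - a). The set is symmetric: if d ∈ A - A then -d ∈ A - A.
Enumerate nonzero differences d = a - a' with a > a' (then include -d):
Positive differences: {2, 5, 7, 9, 14}
Full difference set: {0} ∪ (positive diffs) ∪ (negative diffs).
|A - A| = 1 + 2·5 = 11 (matches direct enumeration: 11).

|A - A| = 11


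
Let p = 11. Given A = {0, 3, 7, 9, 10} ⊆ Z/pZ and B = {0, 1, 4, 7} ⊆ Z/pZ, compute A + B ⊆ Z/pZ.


Work in Z/11Z: reduce every sum a + b modulo 11.
Enumerate all 20 pairs:
a = 0: 0+0=0, 0+1=1, 0+4=4, 0+7=7
a = 3: 3+0=3, 3+1=4, 3+4=7, 3+7=10
a = 7: 7+0=7, 7+1=8, 7+4=0, 7+7=3
a = 9: 9+0=9, 9+1=10, 9+4=2, 9+7=5
a = 10: 10+0=10, 10+1=0, 10+4=3, 10+7=6
Distinct residues collected: {0, 1, 2, 3, 4, 5, 6, 7, 8, 9, 10}
|A + B| = 11 (out of 11 total residues).

A + B = {0, 1, 2, 3, 4, 5, 6, 7, 8, 9, 10}


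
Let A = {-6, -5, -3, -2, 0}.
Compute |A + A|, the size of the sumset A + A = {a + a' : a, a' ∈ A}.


A + A = {a + a' : a, a' ∈ A}; |A| = 5.
General bounds: 2|A| - 1 ≤ |A + A| ≤ |A|(|A|+1)/2, i.e. 9 ≤ |A + A| ≤ 15.
Lower bound 2|A|-1 is attained iff A is an arithmetic progression.
Enumerate sums a + a' for a ≤ a' (symmetric, so this suffices):
a = -6: -6+-6=-12, -6+-5=-11, -6+-3=-9, -6+-2=-8, -6+0=-6
a = -5: -5+-5=-10, -5+-3=-8, -5+-2=-7, -5+0=-5
a = -3: -3+-3=-6, -3+-2=-5, -3+0=-3
a = -2: -2+-2=-4, -2+0=-2
a = 0: 0+0=0
Distinct sums: {-12, -11, -10, -9, -8, -7, -6, -5, -4, -3, -2, 0}
|A + A| = 12

|A + A| = 12


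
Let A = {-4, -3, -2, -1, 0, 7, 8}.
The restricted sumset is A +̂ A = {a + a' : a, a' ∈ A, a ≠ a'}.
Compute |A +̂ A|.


Restricted sumset: A +̂ A = {a + a' : a ∈ A, a' ∈ A, a ≠ a'}.
Equivalently, take A + A and drop any sum 2a that is achievable ONLY as a + a for a ∈ A (i.e. sums representable only with equal summands).
Enumerate pairs (a, a') with a < a' (symmetric, so each unordered pair gives one sum; this covers all a ≠ a'):
  -4 + -3 = -7
  -4 + -2 = -6
  -4 + -1 = -5
  -4 + 0 = -4
  -4 + 7 = 3
  -4 + 8 = 4
  -3 + -2 = -5
  -3 + -1 = -4
  -3 + 0 = -3
  -3 + 7 = 4
  -3 + 8 = 5
  -2 + -1 = -3
  -2 + 0 = -2
  -2 + 7 = 5
  -2 + 8 = 6
  -1 + 0 = -1
  -1 + 7 = 6
  -1 + 8 = 7
  0 + 7 = 7
  0 + 8 = 8
  7 + 8 = 15
Collected distinct sums: {-7, -6, -5, -4, -3, -2, -1, 3, 4, 5, 6, 7, 8, 15}
|A +̂ A| = 14
(Reference bound: |A +̂ A| ≥ 2|A| - 3 for |A| ≥ 2, with |A| = 7 giving ≥ 11.)

|A +̂ A| = 14


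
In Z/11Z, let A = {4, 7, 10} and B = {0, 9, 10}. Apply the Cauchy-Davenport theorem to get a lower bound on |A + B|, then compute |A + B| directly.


Cauchy-Davenport: |A + B| ≥ min(p, |A| + |B| - 1) for A, B nonempty in Z/pZ.
|A| = 3, |B| = 3, p = 11.
CD lower bound = min(11, 3 + 3 - 1) = min(11, 5) = 5.
Compute A + B mod 11 directly:
a = 4: 4+0=4, 4+9=2, 4+10=3
a = 7: 7+0=7, 7+9=5, 7+10=6
a = 10: 10+0=10, 10+9=8, 10+10=9
A + B = {2, 3, 4, 5, 6, 7, 8, 9, 10}, so |A + B| = 9.
Verify: 9 ≥ 5? Yes ✓.

CD lower bound = 5, actual |A + B| = 9.


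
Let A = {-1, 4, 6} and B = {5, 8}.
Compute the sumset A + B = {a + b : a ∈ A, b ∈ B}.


A + B = {a + b : a ∈ A, b ∈ B}.
Enumerate all |A|·|B| = 3·2 = 6 pairs (a, b) and collect distinct sums.
a = -1: -1+5=4, -1+8=7
a = 4: 4+5=9, 4+8=12
a = 6: 6+5=11, 6+8=14
Collecting distinct sums: A + B = {4, 7, 9, 11, 12, 14}
|A + B| = 6

A + B = {4, 7, 9, 11, 12, 14}


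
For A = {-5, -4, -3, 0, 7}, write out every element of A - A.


A - A = {a - a' : a, a' ∈ A}.
Compute a - a' for each ordered pair (a, a'):
a = -5: -5--5=0, -5--4=-1, -5--3=-2, -5-0=-5, -5-7=-12
a = -4: -4--5=1, -4--4=0, -4--3=-1, -4-0=-4, -4-7=-11
a = -3: -3--5=2, -3--4=1, -3--3=0, -3-0=-3, -3-7=-10
a = 0: 0--5=5, 0--4=4, 0--3=3, 0-0=0, 0-7=-7
a = 7: 7--5=12, 7--4=11, 7--3=10, 7-0=7, 7-7=0
Collecting distinct values (and noting 0 appears from a-a):
A - A = {-12, -11, -10, -7, -5, -4, -3, -2, -1, 0, 1, 2, 3, 4, 5, 7, 10, 11, 12}
|A - A| = 19

A - A = {-12, -11, -10, -7, -5, -4, -3, -2, -1, 0, 1, 2, 3, 4, 5, 7, 10, 11, 12}


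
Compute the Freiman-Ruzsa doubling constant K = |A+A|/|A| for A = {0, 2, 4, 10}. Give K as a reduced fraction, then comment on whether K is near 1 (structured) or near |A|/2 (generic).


|A| = 4.
Compute A + A by enumerating all 16 pairs.
A + A = {0, 2, 4, 6, 8, 10, 12, 14, 20}, so |A + A| = 9.
K = |A + A| / |A| = 9/4 (already in lowest terms) ≈ 2.2500.
Reference: AP of size 4 gives K = 7/4 ≈ 1.7500; a fully generic set of size 4 gives K ≈ 2.5000.

|A| = 4, |A + A| = 9, K = 9/4.


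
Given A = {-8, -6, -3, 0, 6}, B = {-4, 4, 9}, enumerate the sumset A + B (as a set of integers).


A + B = {a + b : a ∈ A, b ∈ B}.
Enumerate all |A|·|B| = 5·3 = 15 pairs (a, b) and collect distinct sums.
a = -8: -8+-4=-12, -8+4=-4, -8+9=1
a = -6: -6+-4=-10, -6+4=-2, -6+9=3
a = -3: -3+-4=-7, -3+4=1, -3+9=6
a = 0: 0+-4=-4, 0+4=4, 0+9=9
a = 6: 6+-4=2, 6+4=10, 6+9=15
Collecting distinct sums: A + B = {-12, -10, -7, -4, -2, 1, 2, 3, 4, 6, 9, 10, 15}
|A + B| = 13

A + B = {-12, -10, -7, -4, -2, 1, 2, 3, 4, 6, 9, 10, 15}


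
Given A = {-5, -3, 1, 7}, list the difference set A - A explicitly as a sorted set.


A - A = {a - a' : a, a' ∈ A}.
Compute a - a' for each ordered pair (a, a'):
a = -5: -5--5=0, -5--3=-2, -5-1=-6, -5-7=-12
a = -3: -3--5=2, -3--3=0, -3-1=-4, -3-7=-10
a = 1: 1--5=6, 1--3=4, 1-1=0, 1-7=-6
a = 7: 7--5=12, 7--3=10, 7-1=6, 7-7=0
Collecting distinct values (and noting 0 appears from a-a):
A - A = {-12, -10, -6, -4, -2, 0, 2, 4, 6, 10, 12}
|A - A| = 11

A - A = {-12, -10, -6, -4, -2, 0, 2, 4, 6, 10, 12}


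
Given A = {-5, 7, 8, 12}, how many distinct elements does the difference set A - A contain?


A - A = {a - a' : a, a' ∈ A}; |A| = 4.
Bounds: 2|A|-1 ≤ |A - A| ≤ |A|² - |A| + 1, i.e. 7 ≤ |A - A| ≤ 13.
Note: 0 ∈ A - A always (from a - a). The set is symmetric: if d ∈ A - A then -d ∈ A - A.
Enumerate nonzero differences d = a - a' with a > a' (then include -d):
Positive differences: {1, 4, 5, 12, 13, 17}
Full difference set: {0} ∪ (positive diffs) ∪ (negative diffs).
|A - A| = 1 + 2·6 = 13 (matches direct enumeration: 13).

|A - A| = 13


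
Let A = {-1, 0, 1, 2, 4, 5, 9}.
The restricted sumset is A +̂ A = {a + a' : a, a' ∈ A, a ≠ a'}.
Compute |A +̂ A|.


Restricted sumset: A +̂ A = {a + a' : a ∈ A, a' ∈ A, a ≠ a'}.
Equivalently, take A + A and drop any sum 2a that is achievable ONLY as a + a for a ∈ A (i.e. sums representable only with equal summands).
Enumerate pairs (a, a') with a < a' (symmetric, so each unordered pair gives one sum; this covers all a ≠ a'):
  -1 + 0 = -1
  -1 + 1 = 0
  -1 + 2 = 1
  -1 + 4 = 3
  -1 + 5 = 4
  -1 + 9 = 8
  0 + 1 = 1
  0 + 2 = 2
  0 + 4 = 4
  0 + 5 = 5
  0 + 9 = 9
  1 + 2 = 3
  1 + 4 = 5
  1 + 5 = 6
  1 + 9 = 10
  2 + 4 = 6
  2 + 5 = 7
  2 + 9 = 11
  4 + 5 = 9
  4 + 9 = 13
  5 + 9 = 14
Collected distinct sums: {-1, 0, 1, 2, 3, 4, 5, 6, 7, 8, 9, 10, 11, 13, 14}
|A +̂ A| = 15
(Reference bound: |A +̂ A| ≥ 2|A| - 3 for |A| ≥ 2, with |A| = 7 giving ≥ 11.)

|A +̂ A| = 15


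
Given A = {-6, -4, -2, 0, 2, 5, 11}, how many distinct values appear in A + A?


A + A = {a + a' : a, a' ∈ A}; |A| = 7.
General bounds: 2|A| - 1 ≤ |A + A| ≤ |A|(|A|+1)/2, i.e. 13 ≤ |A + A| ≤ 28.
Lower bound 2|A|-1 is attained iff A is an arithmetic progression.
Enumerate sums a + a' for a ≤ a' (symmetric, so this suffices):
a = -6: -6+-6=-12, -6+-4=-10, -6+-2=-8, -6+0=-6, -6+2=-4, -6+5=-1, -6+11=5
a = -4: -4+-4=-8, -4+-2=-6, -4+0=-4, -4+2=-2, -4+5=1, -4+11=7
a = -2: -2+-2=-4, -2+0=-2, -2+2=0, -2+5=3, -2+11=9
a = 0: 0+0=0, 0+2=2, 0+5=5, 0+11=11
a = 2: 2+2=4, 2+5=7, 2+11=13
a = 5: 5+5=10, 5+11=16
a = 11: 11+11=22
Distinct sums: {-12, -10, -8, -6, -4, -2, -1, 0, 1, 2, 3, 4, 5, 7, 9, 10, 11, 13, 16, 22}
|A + A| = 20

|A + A| = 20


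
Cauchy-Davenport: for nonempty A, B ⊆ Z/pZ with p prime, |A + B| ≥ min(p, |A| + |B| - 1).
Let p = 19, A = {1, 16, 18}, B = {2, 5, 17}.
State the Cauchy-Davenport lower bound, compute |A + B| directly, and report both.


Cauchy-Davenport: |A + B| ≥ min(p, |A| + |B| - 1) for A, B nonempty in Z/pZ.
|A| = 3, |B| = 3, p = 19.
CD lower bound = min(19, 3 + 3 - 1) = min(19, 5) = 5.
Compute A + B mod 19 directly:
a = 1: 1+2=3, 1+5=6, 1+17=18
a = 16: 16+2=18, 16+5=2, 16+17=14
a = 18: 18+2=1, 18+5=4, 18+17=16
A + B = {1, 2, 3, 4, 6, 14, 16, 18}, so |A + B| = 8.
Verify: 8 ≥ 5? Yes ✓.

CD lower bound = 5, actual |A + B| = 8.


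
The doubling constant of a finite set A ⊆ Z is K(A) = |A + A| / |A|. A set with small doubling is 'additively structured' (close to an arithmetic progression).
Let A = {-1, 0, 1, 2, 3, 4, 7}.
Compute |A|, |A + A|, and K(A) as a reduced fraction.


|A| = 7.
Compute A + A by enumerating all 49 pairs.
A + A = {-2, -1, 0, 1, 2, 3, 4, 5, 6, 7, 8, 9, 10, 11, 14}, so |A + A| = 15.
K = |A + A| / |A| = 15/7 (already in lowest terms) ≈ 2.1429.
Reference: AP of size 7 gives K = 13/7 ≈ 1.8571; a fully generic set of size 7 gives K ≈ 4.0000.

|A| = 7, |A + A| = 15, K = 15/7.


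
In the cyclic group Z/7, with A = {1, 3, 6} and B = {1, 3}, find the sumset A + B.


Work in Z/7Z: reduce every sum a + b modulo 7.
Enumerate all 6 pairs:
a = 1: 1+1=2, 1+3=4
a = 3: 3+1=4, 3+3=6
a = 6: 6+1=0, 6+3=2
Distinct residues collected: {0, 2, 4, 6}
|A + B| = 4 (out of 7 total residues).

A + B = {0, 2, 4, 6}


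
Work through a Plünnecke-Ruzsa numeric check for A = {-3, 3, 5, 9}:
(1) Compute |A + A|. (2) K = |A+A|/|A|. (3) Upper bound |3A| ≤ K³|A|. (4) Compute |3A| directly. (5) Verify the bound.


|A| = 4.
Step 1: Compute A + A by enumerating all 16 pairs.
A + A = {-6, 0, 2, 6, 8, 10, 12, 14, 18}, so |A + A| = 9.
Step 2: Doubling constant K = |A + A|/|A| = 9/4 = 9/4 ≈ 2.2500.
Step 3: Plünnecke-Ruzsa gives |3A| ≤ K³·|A| = (2.2500)³ · 4 ≈ 45.5625.
Step 4: Compute 3A = A + A + A directly by enumerating all triples (a,b,c) ∈ A³; |3A| = 15.
Step 5: Check 15 ≤ 45.5625? Yes ✓.

K = 9/4, Plünnecke-Ruzsa bound K³|A| ≈ 45.5625, |3A| = 15, inequality holds.


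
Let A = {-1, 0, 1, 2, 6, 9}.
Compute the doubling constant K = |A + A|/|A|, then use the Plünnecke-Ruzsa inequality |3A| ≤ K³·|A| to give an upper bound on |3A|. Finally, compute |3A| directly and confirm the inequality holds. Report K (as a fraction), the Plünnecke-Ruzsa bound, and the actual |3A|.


|A| = 6.
Step 1: Compute A + A by enumerating all 36 pairs.
A + A = {-2, -1, 0, 1, 2, 3, 4, 5, 6, 7, 8, 9, 10, 11, 12, 15, 18}, so |A + A| = 17.
Step 2: Doubling constant K = |A + A|/|A| = 17/6 = 17/6 ≈ 2.8333.
Step 3: Plünnecke-Ruzsa gives |3A| ≤ K³·|A| = (2.8333)³ · 6 ≈ 136.4722.
Step 4: Compute 3A = A + A + A directly by enumerating all triples (a,b,c) ∈ A³; |3A| = 27.
Step 5: Check 27 ≤ 136.4722? Yes ✓.

K = 17/6, Plünnecke-Ruzsa bound K³|A| ≈ 136.4722, |3A| = 27, inequality holds.


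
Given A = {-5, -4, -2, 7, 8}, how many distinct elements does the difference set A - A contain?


A - A = {a - a' : a, a' ∈ A}; |A| = 5.
Bounds: 2|A|-1 ≤ |A - A| ≤ |A|² - |A| + 1, i.e. 9 ≤ |A - A| ≤ 21.
Note: 0 ∈ A - A always (from a - a). The set is symmetric: if d ∈ A - A then -d ∈ A - A.
Enumerate nonzero differences d = a - a' with a > a' (then include -d):
Positive differences: {1, 2, 3, 9, 10, 11, 12, 13}
Full difference set: {0} ∪ (positive diffs) ∪ (negative diffs).
|A - A| = 1 + 2·8 = 17 (matches direct enumeration: 17).

|A - A| = 17


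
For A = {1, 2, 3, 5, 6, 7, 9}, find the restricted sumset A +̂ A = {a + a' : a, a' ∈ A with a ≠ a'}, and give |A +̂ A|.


Restricted sumset: A +̂ A = {a + a' : a ∈ A, a' ∈ A, a ≠ a'}.
Equivalently, take A + A and drop any sum 2a that is achievable ONLY as a + a for a ∈ A (i.e. sums representable only with equal summands).
Enumerate pairs (a, a') with a < a' (symmetric, so each unordered pair gives one sum; this covers all a ≠ a'):
  1 + 2 = 3
  1 + 3 = 4
  1 + 5 = 6
  1 + 6 = 7
  1 + 7 = 8
  1 + 9 = 10
  2 + 3 = 5
  2 + 5 = 7
  2 + 6 = 8
  2 + 7 = 9
  2 + 9 = 11
  3 + 5 = 8
  3 + 6 = 9
  3 + 7 = 10
  3 + 9 = 12
  5 + 6 = 11
  5 + 7 = 12
  5 + 9 = 14
  6 + 7 = 13
  6 + 9 = 15
  7 + 9 = 16
Collected distinct sums: {3, 4, 5, 6, 7, 8, 9, 10, 11, 12, 13, 14, 15, 16}
|A +̂ A| = 14
(Reference bound: |A +̂ A| ≥ 2|A| - 3 for |A| ≥ 2, with |A| = 7 giving ≥ 11.)

|A +̂ A| = 14


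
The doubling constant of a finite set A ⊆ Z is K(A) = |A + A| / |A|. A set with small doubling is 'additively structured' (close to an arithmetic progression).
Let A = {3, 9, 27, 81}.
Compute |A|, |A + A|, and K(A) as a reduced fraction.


|A| = 4.
Compute A + A by enumerating all 16 pairs.
A + A = {6, 12, 18, 30, 36, 54, 84, 90, 108, 162}, so |A + A| = 10.
K = |A + A| / |A| = 10/4 = 5/2 ≈ 2.5000.
Reference: AP of size 4 gives K = 7/4 ≈ 1.7500; a fully generic set of size 4 gives K ≈ 2.5000.

|A| = 4, |A + A| = 10, K = 10/4 = 5/2.


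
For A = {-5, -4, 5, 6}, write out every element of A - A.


A - A = {a - a' : a, a' ∈ A}.
Compute a - a' for each ordered pair (a, a'):
a = -5: -5--5=0, -5--4=-1, -5-5=-10, -5-6=-11
a = -4: -4--5=1, -4--4=0, -4-5=-9, -4-6=-10
a = 5: 5--5=10, 5--4=9, 5-5=0, 5-6=-1
a = 6: 6--5=11, 6--4=10, 6-5=1, 6-6=0
Collecting distinct values (and noting 0 appears from a-a):
A - A = {-11, -10, -9, -1, 0, 1, 9, 10, 11}
|A - A| = 9

A - A = {-11, -10, -9, -1, 0, 1, 9, 10, 11}


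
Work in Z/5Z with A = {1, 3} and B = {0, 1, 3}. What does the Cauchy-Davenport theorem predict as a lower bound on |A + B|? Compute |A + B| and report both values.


Cauchy-Davenport: |A + B| ≥ min(p, |A| + |B| - 1) for A, B nonempty in Z/pZ.
|A| = 2, |B| = 3, p = 5.
CD lower bound = min(5, 2 + 3 - 1) = min(5, 4) = 4.
Compute A + B mod 5 directly:
a = 1: 1+0=1, 1+1=2, 1+3=4
a = 3: 3+0=3, 3+1=4, 3+3=1
A + B = {1, 2, 3, 4}, so |A + B| = 4.
Verify: 4 ≥ 4? Yes ✓.

CD lower bound = 4, actual |A + B| = 4.


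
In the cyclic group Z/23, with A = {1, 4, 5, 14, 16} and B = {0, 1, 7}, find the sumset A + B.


Work in Z/23Z: reduce every sum a + b modulo 23.
Enumerate all 15 pairs:
a = 1: 1+0=1, 1+1=2, 1+7=8
a = 4: 4+0=4, 4+1=5, 4+7=11
a = 5: 5+0=5, 5+1=6, 5+7=12
a = 14: 14+0=14, 14+1=15, 14+7=21
a = 16: 16+0=16, 16+1=17, 16+7=0
Distinct residues collected: {0, 1, 2, 4, 5, 6, 8, 11, 12, 14, 15, 16, 17, 21}
|A + B| = 14 (out of 23 total residues).

A + B = {0, 1, 2, 4, 5, 6, 8, 11, 12, 14, 15, 16, 17, 21}


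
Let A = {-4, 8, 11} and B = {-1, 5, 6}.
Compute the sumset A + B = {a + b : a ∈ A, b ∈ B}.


A + B = {a + b : a ∈ A, b ∈ B}.
Enumerate all |A|·|B| = 3·3 = 9 pairs (a, b) and collect distinct sums.
a = -4: -4+-1=-5, -4+5=1, -4+6=2
a = 8: 8+-1=7, 8+5=13, 8+6=14
a = 11: 11+-1=10, 11+5=16, 11+6=17
Collecting distinct sums: A + B = {-5, 1, 2, 7, 10, 13, 14, 16, 17}
|A + B| = 9

A + B = {-5, 1, 2, 7, 10, 13, 14, 16, 17}


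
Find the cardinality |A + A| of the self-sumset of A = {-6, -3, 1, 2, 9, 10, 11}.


A + A = {a + a' : a, a' ∈ A}; |A| = 7.
General bounds: 2|A| - 1 ≤ |A + A| ≤ |A|(|A|+1)/2, i.e. 13 ≤ |A + A| ≤ 28.
Lower bound 2|A|-1 is attained iff A is an arithmetic progression.
Enumerate sums a + a' for a ≤ a' (symmetric, so this suffices):
a = -6: -6+-6=-12, -6+-3=-9, -6+1=-5, -6+2=-4, -6+9=3, -6+10=4, -6+11=5
a = -3: -3+-3=-6, -3+1=-2, -3+2=-1, -3+9=6, -3+10=7, -3+11=8
a = 1: 1+1=2, 1+2=3, 1+9=10, 1+10=11, 1+11=12
a = 2: 2+2=4, 2+9=11, 2+10=12, 2+11=13
a = 9: 9+9=18, 9+10=19, 9+11=20
a = 10: 10+10=20, 10+11=21
a = 11: 11+11=22
Distinct sums: {-12, -9, -6, -5, -4, -2, -1, 2, 3, 4, 5, 6, 7, 8, 10, 11, 12, 13, 18, 19, 20, 21, 22}
|A + A| = 23

|A + A| = 23


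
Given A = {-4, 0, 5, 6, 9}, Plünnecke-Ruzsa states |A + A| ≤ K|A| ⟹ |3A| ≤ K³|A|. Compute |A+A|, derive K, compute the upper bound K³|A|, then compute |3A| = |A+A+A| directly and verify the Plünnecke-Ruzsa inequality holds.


|A| = 5.
Step 1: Compute A + A by enumerating all 25 pairs.
A + A = {-8, -4, 0, 1, 2, 5, 6, 9, 10, 11, 12, 14, 15, 18}, so |A + A| = 14.
Step 2: Doubling constant K = |A + A|/|A| = 14/5 = 14/5 ≈ 2.8000.
Step 3: Plünnecke-Ruzsa gives |3A| ≤ K³·|A| = (2.8000)³ · 5 ≈ 109.7600.
Step 4: Compute 3A = A + A + A directly by enumerating all triples (a,b,c) ∈ A³; |3A| = 27.
Step 5: Check 27 ≤ 109.7600? Yes ✓.

K = 14/5, Plünnecke-Ruzsa bound K³|A| ≈ 109.7600, |3A| = 27, inequality holds.


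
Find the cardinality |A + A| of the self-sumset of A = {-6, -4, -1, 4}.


A + A = {a + a' : a, a' ∈ A}; |A| = 4.
General bounds: 2|A| - 1 ≤ |A + A| ≤ |A|(|A|+1)/2, i.e. 7 ≤ |A + A| ≤ 10.
Lower bound 2|A|-1 is attained iff A is an arithmetic progression.
Enumerate sums a + a' for a ≤ a' (symmetric, so this suffices):
a = -6: -6+-6=-12, -6+-4=-10, -6+-1=-7, -6+4=-2
a = -4: -4+-4=-8, -4+-1=-5, -4+4=0
a = -1: -1+-1=-2, -1+4=3
a = 4: 4+4=8
Distinct sums: {-12, -10, -8, -7, -5, -2, 0, 3, 8}
|A + A| = 9

|A + A| = 9


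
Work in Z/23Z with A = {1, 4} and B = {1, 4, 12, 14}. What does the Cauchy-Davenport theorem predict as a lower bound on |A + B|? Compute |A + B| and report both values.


Cauchy-Davenport: |A + B| ≥ min(p, |A| + |B| - 1) for A, B nonempty in Z/pZ.
|A| = 2, |B| = 4, p = 23.
CD lower bound = min(23, 2 + 4 - 1) = min(23, 5) = 5.
Compute A + B mod 23 directly:
a = 1: 1+1=2, 1+4=5, 1+12=13, 1+14=15
a = 4: 4+1=5, 4+4=8, 4+12=16, 4+14=18
A + B = {2, 5, 8, 13, 15, 16, 18}, so |A + B| = 7.
Verify: 7 ≥ 5? Yes ✓.

CD lower bound = 5, actual |A + B| = 7.


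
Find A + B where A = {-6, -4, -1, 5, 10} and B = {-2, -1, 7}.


A + B = {a + b : a ∈ A, b ∈ B}.
Enumerate all |A|·|B| = 5·3 = 15 pairs (a, b) and collect distinct sums.
a = -6: -6+-2=-8, -6+-1=-7, -6+7=1
a = -4: -4+-2=-6, -4+-1=-5, -4+7=3
a = -1: -1+-2=-3, -1+-1=-2, -1+7=6
a = 5: 5+-2=3, 5+-1=4, 5+7=12
a = 10: 10+-2=8, 10+-1=9, 10+7=17
Collecting distinct sums: A + B = {-8, -7, -6, -5, -3, -2, 1, 3, 4, 6, 8, 9, 12, 17}
|A + B| = 14

A + B = {-8, -7, -6, -5, -3, -2, 1, 3, 4, 6, 8, 9, 12, 17}


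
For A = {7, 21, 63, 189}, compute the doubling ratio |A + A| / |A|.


|A| = 4.
Compute A + A by enumerating all 16 pairs.
A + A = {14, 28, 42, 70, 84, 126, 196, 210, 252, 378}, so |A + A| = 10.
K = |A + A| / |A| = 10/4 = 5/2 ≈ 2.5000.
Reference: AP of size 4 gives K = 7/4 ≈ 1.7500; a fully generic set of size 4 gives K ≈ 2.5000.

|A| = 4, |A + A| = 10, K = 10/4 = 5/2.


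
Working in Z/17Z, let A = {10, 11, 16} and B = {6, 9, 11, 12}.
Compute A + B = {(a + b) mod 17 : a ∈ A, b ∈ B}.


Work in Z/17Z: reduce every sum a + b modulo 17.
Enumerate all 12 pairs:
a = 10: 10+6=16, 10+9=2, 10+11=4, 10+12=5
a = 11: 11+6=0, 11+9=3, 11+11=5, 11+12=6
a = 16: 16+6=5, 16+9=8, 16+11=10, 16+12=11
Distinct residues collected: {0, 2, 3, 4, 5, 6, 8, 10, 11, 16}
|A + B| = 10 (out of 17 total residues).

A + B = {0, 2, 3, 4, 5, 6, 8, 10, 11, 16}


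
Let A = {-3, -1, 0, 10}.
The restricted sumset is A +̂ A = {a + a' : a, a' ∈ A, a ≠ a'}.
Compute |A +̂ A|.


Restricted sumset: A +̂ A = {a + a' : a ∈ A, a' ∈ A, a ≠ a'}.
Equivalently, take A + A and drop any sum 2a that is achievable ONLY as a + a for a ∈ A (i.e. sums representable only with equal summands).
Enumerate pairs (a, a') with a < a' (symmetric, so each unordered pair gives one sum; this covers all a ≠ a'):
  -3 + -1 = -4
  -3 + 0 = -3
  -3 + 10 = 7
  -1 + 0 = -1
  -1 + 10 = 9
  0 + 10 = 10
Collected distinct sums: {-4, -3, -1, 7, 9, 10}
|A +̂ A| = 6
(Reference bound: |A +̂ A| ≥ 2|A| - 3 for |A| ≥ 2, with |A| = 4 giving ≥ 5.)

|A +̂ A| = 6


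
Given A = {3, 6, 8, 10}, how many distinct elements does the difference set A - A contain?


A - A = {a - a' : a, a' ∈ A}; |A| = 4.
Bounds: 2|A|-1 ≤ |A - A| ≤ |A|² - |A| + 1, i.e. 7 ≤ |A - A| ≤ 13.
Note: 0 ∈ A - A always (from a - a). The set is symmetric: if d ∈ A - A then -d ∈ A - A.
Enumerate nonzero differences d = a - a' with a > a' (then include -d):
Positive differences: {2, 3, 4, 5, 7}
Full difference set: {0} ∪ (positive diffs) ∪ (negative diffs).
|A - A| = 1 + 2·5 = 11 (matches direct enumeration: 11).

|A - A| = 11


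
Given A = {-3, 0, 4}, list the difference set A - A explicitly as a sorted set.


A - A = {a - a' : a, a' ∈ A}.
Compute a - a' for each ordered pair (a, a'):
a = -3: -3--3=0, -3-0=-3, -3-4=-7
a = 0: 0--3=3, 0-0=0, 0-4=-4
a = 4: 4--3=7, 4-0=4, 4-4=0
Collecting distinct values (and noting 0 appears from a-a):
A - A = {-7, -4, -3, 0, 3, 4, 7}
|A - A| = 7

A - A = {-7, -4, -3, 0, 3, 4, 7}


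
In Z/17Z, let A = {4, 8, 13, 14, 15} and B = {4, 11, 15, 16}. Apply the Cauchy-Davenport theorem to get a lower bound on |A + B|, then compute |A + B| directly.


Cauchy-Davenport: |A + B| ≥ min(p, |A| + |B| - 1) for A, B nonempty in Z/pZ.
|A| = 5, |B| = 4, p = 17.
CD lower bound = min(17, 5 + 4 - 1) = min(17, 8) = 8.
Compute A + B mod 17 directly:
a = 4: 4+4=8, 4+11=15, 4+15=2, 4+16=3
a = 8: 8+4=12, 8+11=2, 8+15=6, 8+16=7
a = 13: 13+4=0, 13+11=7, 13+15=11, 13+16=12
a = 14: 14+4=1, 14+11=8, 14+15=12, 14+16=13
a = 15: 15+4=2, 15+11=9, 15+15=13, 15+16=14
A + B = {0, 1, 2, 3, 6, 7, 8, 9, 11, 12, 13, 14, 15}, so |A + B| = 13.
Verify: 13 ≥ 8? Yes ✓.

CD lower bound = 8, actual |A + B| = 13.


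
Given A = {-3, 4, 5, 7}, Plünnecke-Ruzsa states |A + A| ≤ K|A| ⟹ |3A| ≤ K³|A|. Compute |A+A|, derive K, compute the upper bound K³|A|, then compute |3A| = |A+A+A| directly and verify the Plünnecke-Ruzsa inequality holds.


|A| = 4.
Step 1: Compute A + A by enumerating all 16 pairs.
A + A = {-6, 1, 2, 4, 8, 9, 10, 11, 12, 14}, so |A + A| = 10.
Step 2: Doubling constant K = |A + A|/|A| = 10/4 = 10/4 ≈ 2.5000.
Step 3: Plünnecke-Ruzsa gives |3A| ≤ K³·|A| = (2.5000)³ · 4 ≈ 62.5000.
Step 4: Compute 3A = A + A + A directly by enumerating all triples (a,b,c) ∈ A³; |3A| = 19.
Step 5: Check 19 ≤ 62.5000? Yes ✓.

K = 10/4, Plünnecke-Ruzsa bound K³|A| ≈ 62.5000, |3A| = 19, inequality holds.


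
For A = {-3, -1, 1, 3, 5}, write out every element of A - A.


A - A = {a - a' : a, a' ∈ A}.
Compute a - a' for each ordered pair (a, a'):
a = -3: -3--3=0, -3--1=-2, -3-1=-4, -3-3=-6, -3-5=-8
a = -1: -1--3=2, -1--1=0, -1-1=-2, -1-3=-4, -1-5=-6
a = 1: 1--3=4, 1--1=2, 1-1=0, 1-3=-2, 1-5=-4
a = 3: 3--3=6, 3--1=4, 3-1=2, 3-3=0, 3-5=-2
a = 5: 5--3=8, 5--1=6, 5-1=4, 5-3=2, 5-5=0
Collecting distinct values (and noting 0 appears from a-a):
A - A = {-8, -6, -4, -2, 0, 2, 4, 6, 8}
|A - A| = 9

A - A = {-8, -6, -4, -2, 0, 2, 4, 6, 8}


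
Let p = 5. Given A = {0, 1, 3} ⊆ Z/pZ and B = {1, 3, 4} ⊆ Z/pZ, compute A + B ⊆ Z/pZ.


Work in Z/5Z: reduce every sum a + b modulo 5.
Enumerate all 9 pairs:
a = 0: 0+1=1, 0+3=3, 0+4=4
a = 1: 1+1=2, 1+3=4, 1+4=0
a = 3: 3+1=4, 3+3=1, 3+4=2
Distinct residues collected: {0, 1, 2, 3, 4}
|A + B| = 5 (out of 5 total residues).

A + B = {0, 1, 2, 3, 4}


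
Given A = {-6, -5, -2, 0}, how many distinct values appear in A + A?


A + A = {a + a' : a, a' ∈ A}; |A| = 4.
General bounds: 2|A| - 1 ≤ |A + A| ≤ |A|(|A|+1)/2, i.e. 7 ≤ |A + A| ≤ 10.
Lower bound 2|A|-1 is attained iff A is an arithmetic progression.
Enumerate sums a + a' for a ≤ a' (symmetric, so this suffices):
a = -6: -6+-6=-12, -6+-5=-11, -6+-2=-8, -6+0=-6
a = -5: -5+-5=-10, -5+-2=-7, -5+0=-5
a = -2: -2+-2=-4, -2+0=-2
a = 0: 0+0=0
Distinct sums: {-12, -11, -10, -8, -7, -6, -5, -4, -2, 0}
|A + A| = 10

|A + A| = 10


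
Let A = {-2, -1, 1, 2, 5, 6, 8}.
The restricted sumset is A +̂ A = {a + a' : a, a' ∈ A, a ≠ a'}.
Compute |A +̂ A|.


Restricted sumset: A +̂ A = {a + a' : a ∈ A, a' ∈ A, a ≠ a'}.
Equivalently, take A + A and drop any sum 2a that is achievable ONLY as a + a for a ∈ A (i.e. sums representable only with equal summands).
Enumerate pairs (a, a') with a < a' (symmetric, so each unordered pair gives one sum; this covers all a ≠ a'):
  -2 + -1 = -3
  -2 + 1 = -1
  -2 + 2 = 0
  -2 + 5 = 3
  -2 + 6 = 4
  -2 + 8 = 6
  -1 + 1 = 0
  -1 + 2 = 1
  -1 + 5 = 4
  -1 + 6 = 5
  -1 + 8 = 7
  1 + 2 = 3
  1 + 5 = 6
  1 + 6 = 7
  1 + 8 = 9
  2 + 5 = 7
  2 + 6 = 8
  2 + 8 = 10
  5 + 6 = 11
  5 + 8 = 13
  6 + 8 = 14
Collected distinct sums: {-3, -1, 0, 1, 3, 4, 5, 6, 7, 8, 9, 10, 11, 13, 14}
|A +̂ A| = 15
(Reference bound: |A +̂ A| ≥ 2|A| - 3 for |A| ≥ 2, with |A| = 7 giving ≥ 11.)

|A +̂ A| = 15


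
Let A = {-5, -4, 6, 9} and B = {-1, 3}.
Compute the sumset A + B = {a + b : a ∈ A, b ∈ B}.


A + B = {a + b : a ∈ A, b ∈ B}.
Enumerate all |A|·|B| = 4·2 = 8 pairs (a, b) and collect distinct sums.
a = -5: -5+-1=-6, -5+3=-2
a = -4: -4+-1=-5, -4+3=-1
a = 6: 6+-1=5, 6+3=9
a = 9: 9+-1=8, 9+3=12
Collecting distinct sums: A + B = {-6, -5, -2, -1, 5, 8, 9, 12}
|A + B| = 8

A + B = {-6, -5, -2, -1, 5, 8, 9, 12}


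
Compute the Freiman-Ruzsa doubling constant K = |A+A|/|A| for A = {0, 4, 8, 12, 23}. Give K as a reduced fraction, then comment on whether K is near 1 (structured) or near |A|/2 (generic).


|A| = 5.
Compute A + A by enumerating all 25 pairs.
A + A = {0, 4, 8, 12, 16, 20, 23, 24, 27, 31, 35, 46}, so |A + A| = 12.
K = |A + A| / |A| = 12/5 (already in lowest terms) ≈ 2.4000.
Reference: AP of size 5 gives K = 9/5 ≈ 1.8000; a fully generic set of size 5 gives K ≈ 3.0000.

|A| = 5, |A + A| = 12, K = 12/5.


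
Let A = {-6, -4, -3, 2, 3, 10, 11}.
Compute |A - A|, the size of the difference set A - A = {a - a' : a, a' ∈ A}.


A - A = {a - a' : a, a' ∈ A}; |A| = 7.
Bounds: 2|A|-1 ≤ |A - A| ≤ |A|² - |A| + 1, i.e. 13 ≤ |A - A| ≤ 43.
Note: 0 ∈ A - A always (from a - a). The set is symmetric: if d ∈ A - A then -d ∈ A - A.
Enumerate nonzero differences d = a - a' with a > a' (then include -d):
Positive differences: {1, 2, 3, 5, 6, 7, 8, 9, 13, 14, 15, 16, 17}
Full difference set: {0} ∪ (positive diffs) ∪ (negative diffs).
|A - A| = 1 + 2·13 = 27 (matches direct enumeration: 27).

|A - A| = 27


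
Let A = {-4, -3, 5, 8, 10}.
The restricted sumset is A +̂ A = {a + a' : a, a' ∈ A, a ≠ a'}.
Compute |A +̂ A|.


Restricted sumset: A +̂ A = {a + a' : a ∈ A, a' ∈ A, a ≠ a'}.
Equivalently, take A + A and drop any sum 2a that is achievable ONLY as a + a for a ∈ A (i.e. sums representable only with equal summands).
Enumerate pairs (a, a') with a < a' (symmetric, so each unordered pair gives one sum; this covers all a ≠ a'):
  -4 + -3 = -7
  -4 + 5 = 1
  -4 + 8 = 4
  -4 + 10 = 6
  -3 + 5 = 2
  -3 + 8 = 5
  -3 + 10 = 7
  5 + 8 = 13
  5 + 10 = 15
  8 + 10 = 18
Collected distinct sums: {-7, 1, 2, 4, 5, 6, 7, 13, 15, 18}
|A +̂ A| = 10
(Reference bound: |A +̂ A| ≥ 2|A| - 3 for |A| ≥ 2, with |A| = 5 giving ≥ 7.)

|A +̂ A| = 10


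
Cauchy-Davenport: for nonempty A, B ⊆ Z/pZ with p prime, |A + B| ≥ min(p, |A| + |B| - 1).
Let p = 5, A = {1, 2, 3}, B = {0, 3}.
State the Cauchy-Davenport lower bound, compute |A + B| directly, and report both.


Cauchy-Davenport: |A + B| ≥ min(p, |A| + |B| - 1) for A, B nonempty in Z/pZ.
|A| = 3, |B| = 2, p = 5.
CD lower bound = min(5, 3 + 2 - 1) = min(5, 4) = 4.
Compute A + B mod 5 directly:
a = 1: 1+0=1, 1+3=4
a = 2: 2+0=2, 2+3=0
a = 3: 3+0=3, 3+3=1
A + B = {0, 1, 2, 3, 4}, so |A + B| = 5.
Verify: 5 ≥ 4? Yes ✓.

CD lower bound = 4, actual |A + B| = 5.


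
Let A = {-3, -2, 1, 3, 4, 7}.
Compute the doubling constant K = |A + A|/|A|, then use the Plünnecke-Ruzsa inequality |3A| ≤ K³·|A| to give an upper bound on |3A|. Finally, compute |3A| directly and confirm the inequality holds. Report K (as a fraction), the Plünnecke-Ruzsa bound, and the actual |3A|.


|A| = 6.
Step 1: Compute A + A by enumerating all 36 pairs.
A + A = {-6, -5, -4, -2, -1, 0, 1, 2, 4, 5, 6, 7, 8, 10, 11, 14}, so |A + A| = 16.
Step 2: Doubling constant K = |A + A|/|A| = 16/6 = 16/6 ≈ 2.6667.
Step 3: Plünnecke-Ruzsa gives |3A| ≤ K³·|A| = (2.6667)³ · 6 ≈ 113.7778.
Step 4: Compute 3A = A + A + A directly by enumerating all triples (a,b,c) ∈ A³; |3A| = 28.
Step 5: Check 28 ≤ 113.7778? Yes ✓.

K = 16/6, Plünnecke-Ruzsa bound K³|A| ≈ 113.7778, |3A| = 28, inequality holds.


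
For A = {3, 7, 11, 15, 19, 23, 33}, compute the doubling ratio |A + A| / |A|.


|A| = 7.
Compute A + A by enumerating all 49 pairs.
A + A = {6, 10, 14, 18, 22, 26, 30, 34, 36, 38, 40, 42, 44, 46, 48, 52, 56, 66}, so |A + A| = 18.
K = |A + A| / |A| = 18/7 (already in lowest terms) ≈ 2.5714.
Reference: AP of size 7 gives K = 13/7 ≈ 1.8571; a fully generic set of size 7 gives K ≈ 4.0000.

|A| = 7, |A + A| = 18, K = 18/7.


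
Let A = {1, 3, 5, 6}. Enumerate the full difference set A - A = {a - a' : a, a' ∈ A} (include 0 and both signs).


A - A = {a - a' : a, a' ∈ A}.
Compute a - a' for each ordered pair (a, a'):
a = 1: 1-1=0, 1-3=-2, 1-5=-4, 1-6=-5
a = 3: 3-1=2, 3-3=0, 3-5=-2, 3-6=-3
a = 5: 5-1=4, 5-3=2, 5-5=0, 5-6=-1
a = 6: 6-1=5, 6-3=3, 6-5=1, 6-6=0
Collecting distinct values (and noting 0 appears from a-a):
A - A = {-5, -4, -3, -2, -1, 0, 1, 2, 3, 4, 5}
|A - A| = 11

A - A = {-5, -4, -3, -2, -1, 0, 1, 2, 3, 4, 5}


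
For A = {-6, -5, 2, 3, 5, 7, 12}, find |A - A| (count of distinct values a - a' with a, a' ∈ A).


A - A = {a - a' : a, a' ∈ A}; |A| = 7.
Bounds: 2|A|-1 ≤ |A - A| ≤ |A|² - |A| + 1, i.e. 13 ≤ |A - A| ≤ 43.
Note: 0 ∈ A - A always (from a - a). The set is symmetric: if d ∈ A - A then -d ∈ A - A.
Enumerate nonzero differences d = a - a' with a > a' (then include -d):
Positive differences: {1, 2, 3, 4, 5, 7, 8, 9, 10, 11, 12, 13, 17, 18}
Full difference set: {0} ∪ (positive diffs) ∪ (negative diffs).
|A - A| = 1 + 2·14 = 29 (matches direct enumeration: 29).

|A - A| = 29


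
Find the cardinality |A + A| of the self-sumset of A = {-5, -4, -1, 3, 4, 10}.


A + A = {a + a' : a, a' ∈ A}; |A| = 6.
General bounds: 2|A| - 1 ≤ |A + A| ≤ |A|(|A|+1)/2, i.e. 11 ≤ |A + A| ≤ 21.
Lower bound 2|A|-1 is attained iff A is an arithmetic progression.
Enumerate sums a + a' for a ≤ a' (symmetric, so this suffices):
a = -5: -5+-5=-10, -5+-4=-9, -5+-1=-6, -5+3=-2, -5+4=-1, -5+10=5
a = -4: -4+-4=-8, -4+-1=-5, -4+3=-1, -4+4=0, -4+10=6
a = -1: -1+-1=-2, -1+3=2, -1+4=3, -1+10=9
a = 3: 3+3=6, 3+4=7, 3+10=13
a = 4: 4+4=8, 4+10=14
a = 10: 10+10=20
Distinct sums: {-10, -9, -8, -6, -5, -2, -1, 0, 2, 3, 5, 6, 7, 8, 9, 13, 14, 20}
|A + A| = 18

|A + A| = 18


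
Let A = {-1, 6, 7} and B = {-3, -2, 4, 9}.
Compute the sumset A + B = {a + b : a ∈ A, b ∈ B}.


A + B = {a + b : a ∈ A, b ∈ B}.
Enumerate all |A|·|B| = 3·4 = 12 pairs (a, b) and collect distinct sums.
a = -1: -1+-3=-4, -1+-2=-3, -1+4=3, -1+9=8
a = 6: 6+-3=3, 6+-2=4, 6+4=10, 6+9=15
a = 7: 7+-3=4, 7+-2=5, 7+4=11, 7+9=16
Collecting distinct sums: A + B = {-4, -3, 3, 4, 5, 8, 10, 11, 15, 16}
|A + B| = 10

A + B = {-4, -3, 3, 4, 5, 8, 10, 11, 15, 16}


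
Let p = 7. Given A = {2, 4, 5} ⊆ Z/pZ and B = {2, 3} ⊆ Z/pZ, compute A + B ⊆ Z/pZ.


Work in Z/7Z: reduce every sum a + b modulo 7.
Enumerate all 6 pairs:
a = 2: 2+2=4, 2+3=5
a = 4: 4+2=6, 4+3=0
a = 5: 5+2=0, 5+3=1
Distinct residues collected: {0, 1, 4, 5, 6}
|A + B| = 5 (out of 7 total residues).

A + B = {0, 1, 4, 5, 6}
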